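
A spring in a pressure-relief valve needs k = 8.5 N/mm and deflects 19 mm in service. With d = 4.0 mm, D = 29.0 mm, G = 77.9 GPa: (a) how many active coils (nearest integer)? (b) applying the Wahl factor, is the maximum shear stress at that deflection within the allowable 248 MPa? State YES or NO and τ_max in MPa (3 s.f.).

(a) 12 coils; (b) YES, τ_max = 225 MPa

N_a = Gd⁴/(8D³k) = (77.9×10³)(4.0⁴)/(8·29.0³·8.5) = 12.02 → N_a = 12
Actual rate k = Gd⁴/(8D³·12) = 8.5175 N/mm
Working load F = kδ = 8.5175·19 = 161.83 N
C = 29.0/4.0 = 7.2500; K_W = (4C−1)/(4C−4)+0.615/C = 1.2048
τ_max = K_W·8FD/(πd³) = 1.2048·186.73 = 224.98 MPa
τ_max ≤ 248 MPa → acceptable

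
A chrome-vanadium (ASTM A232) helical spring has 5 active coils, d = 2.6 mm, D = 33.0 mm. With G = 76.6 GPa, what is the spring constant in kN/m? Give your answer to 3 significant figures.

2.44 kN/m

k = Gd⁴/(8D³N_a) = (76.6×10³ × 2.6⁴) / (8 × 33.0³ × 5)
  = 3.50044e+06 / 1.43748e+06 = 2.4351 N/mm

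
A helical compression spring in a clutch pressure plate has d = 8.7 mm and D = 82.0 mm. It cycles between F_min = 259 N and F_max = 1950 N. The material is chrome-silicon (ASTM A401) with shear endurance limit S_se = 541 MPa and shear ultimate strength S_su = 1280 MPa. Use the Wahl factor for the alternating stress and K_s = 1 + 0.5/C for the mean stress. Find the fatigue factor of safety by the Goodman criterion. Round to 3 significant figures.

C = D/d = 82.0/8.7 = 9.4253; K_W = (4C−1)/(4C−4)+0.615/C = 1.1543; K_s = 1+0.5/C = 1.0530
F_a = (F_max−F_min)/2 = 845.5 N; F_m = (F_max+F_min)/2 = 1104.5 N
τ_a = K_W·8F_aD/(πd³) = 1.1543 × 268.11 = 309.47 MPa
τ_m = K_s·8F_mD/(πd³) = 1.0530 × 350.24 = 368.82 MPa
Goodman: 1/n_f = τ_a/S_se + τ_m/S_su = 309.47/541 + 368.82/1280 = 0.57203 + 0.28814 = 0.86017
n_f = 1/0.86017 = 1.163

1.16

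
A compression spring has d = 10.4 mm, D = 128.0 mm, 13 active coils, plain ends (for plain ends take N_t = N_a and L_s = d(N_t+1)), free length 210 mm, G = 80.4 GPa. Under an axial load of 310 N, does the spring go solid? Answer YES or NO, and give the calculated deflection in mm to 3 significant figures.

YES, δ = 71.9 mm

k = Gd⁴/(8D³N_a) = (80.4×10³)(10.4⁴)/(8·128.0³·13) = 4.3125 N/mm
N_t = 13; L_s = 10.4·14 = 145.6 mm; δ_solid = L₀ − L_s = 210 − 145.6 = 64.4 mm
δ = F/k = 310/4.3125 = 71.885 mm
δ ≥ δ_solid → spring goes solid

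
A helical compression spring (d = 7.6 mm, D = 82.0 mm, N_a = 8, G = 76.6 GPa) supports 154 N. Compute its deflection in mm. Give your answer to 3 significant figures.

k = Gd⁴/(8D³N_a) = (76.6×10³)(7.6⁴)/(8·82.0³·8) = 7.2421 N/mm
δ = F/k = 154 / 7.2421 = 21.265 mm

21.3 mm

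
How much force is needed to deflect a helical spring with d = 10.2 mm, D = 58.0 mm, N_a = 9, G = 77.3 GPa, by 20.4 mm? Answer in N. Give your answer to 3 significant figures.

k = Gd⁴/(8D³N_a) = (77.3×10³)(10.2⁴)/(8·58.0³·9) = 59.561 N/mm
F = k·δ = 59.561 × 20.4 = 1215 N

1220 N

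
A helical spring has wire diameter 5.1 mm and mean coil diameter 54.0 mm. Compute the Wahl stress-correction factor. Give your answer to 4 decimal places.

C = D/d = 54.0/5.1 = 10.5882
K_W = (4C−1)/(4C−4) + 0.615/C = 41.353/38.353 + 0.0581 = 1.1363

1.1363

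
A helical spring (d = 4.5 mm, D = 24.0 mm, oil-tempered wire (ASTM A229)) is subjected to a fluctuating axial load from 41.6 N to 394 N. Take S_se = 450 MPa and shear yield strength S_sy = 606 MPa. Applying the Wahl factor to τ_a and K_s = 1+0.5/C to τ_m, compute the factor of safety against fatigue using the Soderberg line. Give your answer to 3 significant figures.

1.66

C = D/d = 24.0/4.5 = 5.3333; K_W = (4C−1)/(4C−4)+0.615/C = 1.2884; K_s = 1+0.5/C = 1.0938
F_a = (F_max−F_min)/2 = 176.2 N; F_m = (F_max+F_min)/2 = 217.8 N
τ_a = K_W·8F_aD/(πd³) = 1.2884 × 118.17 = 152.25 MPa
τ_m = K_s·8F_mD/(πd³) = 1.0938 × 146.07 = 159.77 MPa
Soderberg: 1/n_f = τ_a/S_se + τ_m/S_sy = 152.25/450 + 159.77/606 = 0.33834 + 0.26364 = 0.60198
n_f = 1/0.60198 = 1.661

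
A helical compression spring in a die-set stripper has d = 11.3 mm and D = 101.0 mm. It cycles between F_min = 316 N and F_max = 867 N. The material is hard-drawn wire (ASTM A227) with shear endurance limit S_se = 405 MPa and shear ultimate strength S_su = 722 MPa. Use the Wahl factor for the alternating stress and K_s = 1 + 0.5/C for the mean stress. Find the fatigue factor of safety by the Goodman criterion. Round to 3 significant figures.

3.39

C = D/d = 101.0/11.3 = 8.9381; K_W = (4C−1)/(4C−4)+0.615/C = 1.1633; K_s = 1+0.5/C = 1.0559
F_a = (F_max−F_min)/2 = 275.5 N; F_m = (F_max+F_min)/2 = 591.5 N
τ_a = K_W·8F_aD/(πd³) = 1.1633 × 49.107 = 57.126 MPa
τ_m = K_s·8F_mD/(πd³) = 1.0559 × 105.43 = 111.33 MPa
Goodman: 1/n_f = τ_a/S_se + τ_m/S_su = 57.126/405 + 111.33/722 = 0.14105 + 0.15420 = 0.29525
n_f = 1/0.29525 = 3.387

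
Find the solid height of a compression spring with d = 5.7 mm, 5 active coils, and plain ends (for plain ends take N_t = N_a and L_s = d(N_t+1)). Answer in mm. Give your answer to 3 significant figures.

34.2 mm

plain ends: N_t = N_a = 5
L_s = d·(N_t+1) = 5.7 × 6 = 34.2 mm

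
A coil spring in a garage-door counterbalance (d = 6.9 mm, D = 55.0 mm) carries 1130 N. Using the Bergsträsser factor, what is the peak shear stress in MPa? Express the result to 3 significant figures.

565 MPa

Spring index C = D/d = 55.0/6.9 = 7.9710
K_B = (4C+2)/(4C−3) = 33.884/28.884 = 1.1731
τ₀ = 8FD/(πd³) = 8·1130·55.0/(π·6.9³) = 497200/1032 = 481.76 MPa
τ_max = K·τ₀ = 1.1731 × 481.76 = 565.16 MPa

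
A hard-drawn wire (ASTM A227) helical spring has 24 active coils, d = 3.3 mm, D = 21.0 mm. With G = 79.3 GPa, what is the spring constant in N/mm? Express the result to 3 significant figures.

5.29 N/mm

k = Gd⁴/(8D³N_a) = (79.3×10³ × 3.3⁴) / (8 × 21.0³ × 24)
  = 9.40435e+06 / 1.77811e+06 = 5.289 N/mm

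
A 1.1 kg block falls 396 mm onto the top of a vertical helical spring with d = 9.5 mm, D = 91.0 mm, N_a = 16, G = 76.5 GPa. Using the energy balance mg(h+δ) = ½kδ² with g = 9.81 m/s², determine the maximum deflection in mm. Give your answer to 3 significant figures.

38.1 mm

k = Gd⁴/(8D³N_a) = (76.5×10³)(9.5⁴)/(8·91.0³·16) = 6.4598 N/mm
W = mg = 1.1 × 9.81 = 10.791 N
½kδ² − Wδ − Wh = 0 → δ = (W + √(W² + 2kWh))/k
δ = (10.791 + √(116.45 + 55208.8))/6.4598 = (10.791 + 235.21)/6.4598 = 38.082 mm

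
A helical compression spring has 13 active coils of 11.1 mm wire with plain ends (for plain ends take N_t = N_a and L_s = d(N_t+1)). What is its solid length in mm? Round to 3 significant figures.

155 mm

plain ends: N_t = N_a = 13
L_s = d·(N_t+1) = 11.1 × 14 = 155.4 mm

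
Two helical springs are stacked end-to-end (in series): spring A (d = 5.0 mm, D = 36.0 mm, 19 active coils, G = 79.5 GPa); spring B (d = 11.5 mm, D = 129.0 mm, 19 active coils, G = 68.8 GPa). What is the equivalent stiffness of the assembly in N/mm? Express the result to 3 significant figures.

2.42 N/mm

k_A = Gd⁴/(8D³N_a) = (79.5×10³)(5.0⁴)/(8·36.0³·19) = 7.0064 N/mm
k_B = Gd⁴/(8D³N_a) = (68.8×10³)(11.5⁴)/(8·129.0³·19) = 3.6878 N/mm
Series: 1/k_eq = 1/7.0064 + 1/3.6878 = 0.41389; k_eq = 2.4161 N/mm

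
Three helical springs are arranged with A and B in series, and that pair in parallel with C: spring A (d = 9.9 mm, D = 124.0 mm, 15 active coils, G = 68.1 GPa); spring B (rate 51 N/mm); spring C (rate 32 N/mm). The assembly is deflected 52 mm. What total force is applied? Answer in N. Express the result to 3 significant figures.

1800 N

k_A = Gd⁴/(8D³N_a) = (68.1×10³)(9.9⁴)/(8·124.0³·15) = 2.8592 N/mm
Springs A,B series: k_AB = 1/(1/2.8592+1/51) = 2.7074 N/mm; parallel with C: k_eq = 2.7074+32 = 34.707 N/mm
F = k_eq·δ = 34.707·52 = 1804.8 N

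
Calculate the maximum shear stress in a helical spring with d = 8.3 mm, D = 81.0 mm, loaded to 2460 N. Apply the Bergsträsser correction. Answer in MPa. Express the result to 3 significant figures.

1010 MPa

Spring index C = D/d = 81.0/8.3 = 9.7590
K_B = (4C+2)/(4C−3) = 41.036/36.036 = 1.1387
τ₀ = 8FD/(πd³) = 8·2460·81.0/(π·8.3³) = 1.59408e+06/1796.3 = 887.41 MPa
τ_max = K·τ₀ = 1.1387 × 887.41 = 1010.5 MPa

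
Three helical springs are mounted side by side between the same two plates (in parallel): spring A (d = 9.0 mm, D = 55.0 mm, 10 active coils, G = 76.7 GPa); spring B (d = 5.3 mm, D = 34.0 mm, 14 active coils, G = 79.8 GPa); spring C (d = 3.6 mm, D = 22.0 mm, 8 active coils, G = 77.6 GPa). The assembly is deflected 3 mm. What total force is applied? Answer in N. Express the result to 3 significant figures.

214 N

k_A = Gd⁴/(8D³N_a) = (76.7×10³)(9.0⁴)/(8·55.0³·10) = 37.808 N/mm
k_B = Gd⁴/(8D³N_a) = (79.8×10³)(5.3⁴)/(8·34.0³·14) = 14.304 N/mm
k_C = Gd⁴/(8D³N_a) = (77.6×10³)(3.6⁴)/(8·22.0³·8) = 19.126 N/mm
Parallel: k_eq = 37.808 + 14.304 + 19.126 = 71.238 N/mm
F = k_eq·δ = 71.238·3 = 213.71 N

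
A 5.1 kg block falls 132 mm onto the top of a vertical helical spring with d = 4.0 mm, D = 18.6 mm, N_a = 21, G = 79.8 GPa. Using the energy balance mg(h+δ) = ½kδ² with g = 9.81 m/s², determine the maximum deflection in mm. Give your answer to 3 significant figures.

29.2 mm

k = Gd⁴/(8D³N_a) = (79.8×10³)(4.0⁴)/(8·18.6³·21) = 18.897 N/mm
W = mg = 5.1 × 9.81 = 50.031 N
½kδ² − Wδ − Wh = 0 → δ = (W + √(W² + 2kWh))/k
δ = (50.031 + √(2503.1 + 249596))/18.897 = (50.031 + 502.09)/18.897 = 29.218 mm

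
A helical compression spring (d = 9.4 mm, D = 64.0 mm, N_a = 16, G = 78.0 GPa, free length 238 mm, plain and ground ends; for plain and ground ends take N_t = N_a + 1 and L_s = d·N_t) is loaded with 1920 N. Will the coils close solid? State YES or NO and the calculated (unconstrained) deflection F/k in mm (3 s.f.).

k = Gd⁴/(8D³N_a) = (78.0×10³)(9.4⁴)/(8·64.0³·16) = 18.149 N/mm
N_t = 17; L_s = 9.4·17 = 159.8 mm; δ_solid = L₀ − L_s = 238 − 159.8 = 78.2 mm
δ = F/k = 1920/18.149 = 105.79 mm
δ ≥ δ_solid → spring goes solid

YES, δ = 106 mm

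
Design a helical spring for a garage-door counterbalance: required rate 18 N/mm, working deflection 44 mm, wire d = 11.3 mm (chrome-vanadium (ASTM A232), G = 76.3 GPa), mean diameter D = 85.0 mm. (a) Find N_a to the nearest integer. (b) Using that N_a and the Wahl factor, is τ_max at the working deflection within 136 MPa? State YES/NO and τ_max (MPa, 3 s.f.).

(a) 14 coils; (b) NO, τ_max = 143 MPa

N_a = Gd⁴/(8D³k) = (76.3×10³)(11.3⁴)/(8·85.0³·18) = 14.07 → N_a = 14
Actual rate k = Gd⁴/(8D³·14) = 18.087 N/mm
Working load F = kδ = 18.087·44 = 795.82 N
C = 85.0/11.3 = 7.5221; K_W = (4C−1)/(4C−4)+0.615/C = 1.1968
τ_max = K_W·8FD/(πd³) = 1.1968·119.38 = 142.87 MPa
τ_max > 136 MPa → exceeds allowable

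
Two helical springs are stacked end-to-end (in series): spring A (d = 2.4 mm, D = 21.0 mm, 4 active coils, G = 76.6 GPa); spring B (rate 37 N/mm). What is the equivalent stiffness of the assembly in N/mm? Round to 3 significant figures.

6.96 N/mm

k_A = Gd⁴/(8D³N_a) = (76.6×10³)(2.4⁴)/(8·21.0³·4) = 8.5756 N/mm
Series: 1/k_eq = 1/8.5756 + 1/37 = 0.14364; k_eq = 6.962 N/mm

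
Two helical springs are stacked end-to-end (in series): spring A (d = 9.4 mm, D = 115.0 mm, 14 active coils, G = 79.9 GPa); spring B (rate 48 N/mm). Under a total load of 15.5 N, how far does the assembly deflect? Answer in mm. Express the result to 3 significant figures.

4.56 mm

k_A = Gd⁴/(8D³N_a) = (79.9×10³)(9.4⁴)/(8·115.0³·14) = 3.6622 N/mm
Series: 1/k_eq = 1/3.6622 + 1/48 = 0.29389; k_eq = 3.4026 N/mm
δ = F/k_eq = 15.5/3.4026 = 4.5553 mm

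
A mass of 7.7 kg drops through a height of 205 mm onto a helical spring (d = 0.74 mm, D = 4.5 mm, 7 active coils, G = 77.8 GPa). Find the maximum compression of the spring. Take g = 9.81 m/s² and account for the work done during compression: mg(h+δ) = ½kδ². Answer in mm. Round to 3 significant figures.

100 mm

k = Gd⁴/(8D³N_a) = (77.8×10³)(0.74⁴)/(8·4.5³·7) = 4.5717 N/mm
W = mg = 7.7 × 9.81 = 75.537 N
½kδ² − Wδ − Wh = 0 → δ = (W + √(W² + 2kWh))/k
δ = (75.537 + √(5705.8 + 141587))/4.5717 = (75.537 + 383.79)/4.5717 = 100.47 mm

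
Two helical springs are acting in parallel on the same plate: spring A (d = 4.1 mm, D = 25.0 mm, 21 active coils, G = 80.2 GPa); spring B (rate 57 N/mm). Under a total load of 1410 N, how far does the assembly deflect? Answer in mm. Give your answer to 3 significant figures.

21.5 mm

k_A = Gd⁴/(8D³N_a) = (80.2×10³)(4.1⁴)/(8·25.0³·21) = 8.6334 N/mm
Parallel: k_eq = 8.6334 + 57 = 65.633 N/mm
δ = F/k_eq = 1410/65.633 = 21.483 mm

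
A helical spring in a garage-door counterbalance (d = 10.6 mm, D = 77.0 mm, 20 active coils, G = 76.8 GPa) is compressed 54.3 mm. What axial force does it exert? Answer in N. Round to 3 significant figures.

721 N

k = Gd⁴/(8D³N_a) = (76.8×10³)(10.6⁴)/(8·77.0³·20) = 13.274 N/mm
F = k·δ = 13.274 × 54.3 = 720.76 N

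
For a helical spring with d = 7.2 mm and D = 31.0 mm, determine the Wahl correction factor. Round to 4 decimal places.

C = D/d = 31.0/7.2 = 4.3056
K_W = (4C−1)/(4C−4) + 0.615/C = 16.222/13.222 + 0.1428 = 1.3697

1.3697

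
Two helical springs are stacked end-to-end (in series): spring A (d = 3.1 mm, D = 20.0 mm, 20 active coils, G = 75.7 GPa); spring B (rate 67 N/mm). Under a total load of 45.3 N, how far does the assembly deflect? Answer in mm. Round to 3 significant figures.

8.97 mm

k_A = Gd⁴/(8D³N_a) = (75.7×10³)(3.1⁴)/(8·20.0³·20) = 5.4618 N/mm
Series: 1/k_eq = 1/5.4618 + 1/67 = 0.19802; k_eq = 5.0501 N/mm
δ = F/k_eq = 45.3/5.0501 = 8.9701 mm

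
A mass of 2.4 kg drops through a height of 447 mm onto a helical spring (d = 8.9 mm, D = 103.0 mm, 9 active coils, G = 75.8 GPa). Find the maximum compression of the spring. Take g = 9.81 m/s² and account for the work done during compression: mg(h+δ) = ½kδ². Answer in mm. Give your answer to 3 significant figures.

63.0 mm

k = Gd⁴/(8D³N_a) = (75.8×10³)(8.9⁴)/(8·103.0³·9) = 6.0448 N/mm
W = mg = 2.4 × 9.81 = 23.544 N
½kδ² − Wδ − Wh = 0 → δ = (W + √(W² + 2kWh))/k
δ = (23.544 + √(554.32 + 127234))/6.0448 = (23.544 + 357.47)/6.0448 = 63.032 mm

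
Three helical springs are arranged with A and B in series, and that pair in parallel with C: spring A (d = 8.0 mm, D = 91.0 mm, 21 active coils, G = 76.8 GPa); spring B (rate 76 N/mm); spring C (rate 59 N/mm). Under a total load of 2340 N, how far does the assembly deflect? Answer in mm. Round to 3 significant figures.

k_A = Gd⁴/(8D³N_a) = (76.8×10³)(8.0⁴)/(8·91.0³·21) = 2.4848 N/mm
Springs A,B series: k_AB = 1/(1/2.4848+1/76) = 2.4061 N/mm; parallel with C: k_eq = 2.4061+59 = 61.406 N/mm
δ = F/k_eq = 2340/61.406 = 38.107 mm

38.1 mm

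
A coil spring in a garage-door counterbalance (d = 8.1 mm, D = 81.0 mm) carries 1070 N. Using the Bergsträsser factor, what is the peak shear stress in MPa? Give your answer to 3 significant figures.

471 MPa

Spring index C = D/d = 81.0/8.1 = 10.0000
K_B = (4C+2)/(4C−3) = 42.000/37.000 = 1.1351
τ₀ = 8FD/(πd³) = 8·1070·81.0/(π·8.1³) = 693360/1669.6 = 415.29 MPa
τ_max = K·τ₀ = 1.1351 × 415.29 = 471.41 MPa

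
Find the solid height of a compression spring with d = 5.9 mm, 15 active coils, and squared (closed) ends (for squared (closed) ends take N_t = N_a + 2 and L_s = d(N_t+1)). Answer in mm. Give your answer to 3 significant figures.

squared (closed) ends: N_t = N_a + 2 = 15 + 2 = 17
L_s = d·(N_t+1) = 5.9 × 18 = 106.2 mm

106 mm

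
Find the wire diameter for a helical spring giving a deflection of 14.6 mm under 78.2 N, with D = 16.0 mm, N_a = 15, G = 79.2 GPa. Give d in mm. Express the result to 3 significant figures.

2.40 mm

Required rate k = F/δ = 78.2/14.6 = 5.3562 N/mm
d = (8D³N_a·k / G)^(1/4) = (8·16.0³·15·5.3562 / (79.2×10³))^0.25
  = (33.241)^0.25 = 2.4011 mm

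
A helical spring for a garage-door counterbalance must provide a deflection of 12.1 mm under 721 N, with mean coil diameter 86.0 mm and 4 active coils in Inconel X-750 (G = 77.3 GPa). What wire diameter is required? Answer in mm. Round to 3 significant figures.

Required rate k = F/δ = 721/12.1 = 59.587 N/mm
d = (8D³N_a·k / G)^(1/4) = (8·86.0³·4·59.587 / (77.3×10³))^0.25
  = (15690)^0.25 = 11.1919 mm

11.2 mm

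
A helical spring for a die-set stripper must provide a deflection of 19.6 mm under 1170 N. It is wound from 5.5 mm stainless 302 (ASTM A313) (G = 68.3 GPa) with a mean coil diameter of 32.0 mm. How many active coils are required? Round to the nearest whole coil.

Required rate k = F/δ = 1170/19.6 = 59.694 N/mm
N_a = Gd⁴/(8D³k) = (68.3×10³ × 5.5⁴)/(8 × 32.0³ × 59.694)
    = 6.24988e+07 / 1.56484e+07 = 3.994 → 4 coils

4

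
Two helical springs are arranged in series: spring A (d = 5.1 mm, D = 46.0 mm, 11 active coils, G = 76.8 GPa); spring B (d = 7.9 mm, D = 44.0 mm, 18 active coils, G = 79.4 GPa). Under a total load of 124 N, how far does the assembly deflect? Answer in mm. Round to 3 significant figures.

25.4 mm

k_A = Gd⁴/(8D³N_a) = (76.8×10³)(5.1⁴)/(8·46.0³·11) = 6.0658 N/mm
k_B = Gd⁴/(8D³N_a) = (79.4×10³)(7.9⁴)/(8·44.0³·18) = 25.212 N/mm
Series: 1/k_eq = 1/6.0658 + 1/25.212 = 0.20452; k_eq = 4.8894 N/mm
δ = F/k_eq = 124/4.8894 = 25.361 mm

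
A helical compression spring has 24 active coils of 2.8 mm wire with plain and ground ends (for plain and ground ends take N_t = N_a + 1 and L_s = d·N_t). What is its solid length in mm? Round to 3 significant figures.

plain and ground ends: N_t = N_a + 1 = 24 + 1 = 25
L_s = d·N_t = 2.8 × 25 = 70 mm

70.0 mm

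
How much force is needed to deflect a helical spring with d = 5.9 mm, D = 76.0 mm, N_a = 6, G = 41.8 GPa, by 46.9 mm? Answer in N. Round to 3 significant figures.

k = Gd⁴/(8D³N_a) = (41.8×10³)(5.9⁴)/(8·76.0³·6) = 2.4038 N/mm
F = k·δ = 2.4038 × 46.9 = 112.74 N

113 N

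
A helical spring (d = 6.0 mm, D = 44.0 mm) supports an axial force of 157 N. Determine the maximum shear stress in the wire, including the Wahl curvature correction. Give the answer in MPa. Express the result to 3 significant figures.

Spring index C = D/d = 44.0/6.0 = 7.3333
K_W = (4C−1)/(4C−4) + 0.615/C = 28.333/25.333 + 0.0839 = 1.2023
τ₀ = 8FD/(πd³) = 8·157·44.0/(π·6.0³) = 55264/678.58 = 81.44 MPa
τ_max = K·τ₀ = 1.2023 × 81.44 = 97.914 MPa

97.9 MPa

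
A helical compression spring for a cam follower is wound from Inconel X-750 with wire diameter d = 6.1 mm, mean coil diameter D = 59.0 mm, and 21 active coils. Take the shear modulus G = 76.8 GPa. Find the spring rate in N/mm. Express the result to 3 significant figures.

k = Gd⁴/(8D³N_a) = (76.8×10³ × 6.1⁴) / (8 × 59.0³ × 21)
  = 1.06336e+08 / 3.45037e+07 = 3.0819 N/mm

3.08 N/mm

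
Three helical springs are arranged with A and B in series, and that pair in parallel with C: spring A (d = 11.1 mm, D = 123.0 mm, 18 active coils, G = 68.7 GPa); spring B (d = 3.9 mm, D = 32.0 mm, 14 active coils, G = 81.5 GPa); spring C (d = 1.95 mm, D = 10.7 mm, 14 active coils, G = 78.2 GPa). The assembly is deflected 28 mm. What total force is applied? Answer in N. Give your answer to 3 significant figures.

293 N

k_A = Gd⁴/(8D³N_a) = (68.7×10³)(11.1⁴)/(8·123.0³·18) = 3.892 N/mm
k_B = Gd⁴/(8D³N_a) = (81.5×10³)(3.9⁴)/(8·32.0³·14) = 5.1375 N/mm
k_C = Gd⁴/(8D³N_a) = (78.2×10³)(1.95⁴)/(8·10.7³·14) = 8.2409 N/mm
Springs A,B series: k_AB = 1/(1/3.892+1/5.1375) = 2.2144 N/mm; parallel with C: k_eq = 2.2144+8.2409 = 10.455 N/mm
F = k_eq·δ = 10.455·28 = 292.75 N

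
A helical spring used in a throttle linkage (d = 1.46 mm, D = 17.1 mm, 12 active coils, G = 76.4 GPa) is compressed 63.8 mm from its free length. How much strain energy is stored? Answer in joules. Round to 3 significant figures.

1.47 J

k = Gd⁴/(8D³N_a) = (76.4×10³)(1.46⁴)/(8·17.1³·12) = 0.72318 N/mm
U = ½kδ² = 0.5 × 0.72318 × 63.8² = 1471.8 N·mm = 1.4718 J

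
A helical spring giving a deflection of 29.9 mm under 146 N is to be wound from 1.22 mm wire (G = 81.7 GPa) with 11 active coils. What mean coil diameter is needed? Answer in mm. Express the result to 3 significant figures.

Required rate k = F/δ = 146/29.9 = 4.8829 N/mm
D = (Gd⁴/(8N_a·k))^(1/3) = (81.7×10³·1.22⁴/(8·11·4.8829))^(1/3)
  = (421.208)^(1/3) = 7.4960 mm

7.50 mm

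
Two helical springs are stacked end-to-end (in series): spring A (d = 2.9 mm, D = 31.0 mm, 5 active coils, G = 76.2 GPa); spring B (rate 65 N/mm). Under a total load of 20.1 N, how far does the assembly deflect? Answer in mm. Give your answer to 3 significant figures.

4.75 mm

k_A = Gd⁴/(8D³N_a) = (76.2×10³)(2.9⁴)/(8·31.0³·5) = 4.5227 N/mm
Series: 1/k_eq = 1/4.5227 + 1/65 = 0.23649; k_eq = 4.2285 N/mm
δ = F/k_eq = 20.1/4.2285 = 4.7534 mm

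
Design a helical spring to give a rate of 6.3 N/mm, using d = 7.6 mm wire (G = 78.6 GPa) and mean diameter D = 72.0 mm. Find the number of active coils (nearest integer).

14

N_a = Gd⁴/(8D³k) = (78.6×10³ × 7.6⁴)/(8 × 72.0³ × 6.3)
    = 2.62227e+08 / 1.88117e+07 = 13.94 → 14 coils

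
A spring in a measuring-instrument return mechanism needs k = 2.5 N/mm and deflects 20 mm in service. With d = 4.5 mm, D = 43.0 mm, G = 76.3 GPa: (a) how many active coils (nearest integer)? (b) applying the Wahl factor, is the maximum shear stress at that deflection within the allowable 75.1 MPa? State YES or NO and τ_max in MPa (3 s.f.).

(a) 20 coils; (b) YES, τ_max = 68.1 MPa

N_a = Gd⁴/(8D³k) = (76.3×10³)(4.5⁴)/(8·43.0³·2.5) = 19.68 → N_a = 20
Actual rate k = Gd⁴/(8D³·20) = 2.4595 N/mm
Working load F = kδ = 2.4595·20 = 49.19 N
C = 43.0/4.5 = 9.5556; K_W = (4C−1)/(4C−4)+0.615/C = 1.1520
τ_max = K_W·8FD/(πd³) = 1.1520·59.109 = 68.094 MPa
τ_max ≤ 75.1 MPa → acceptable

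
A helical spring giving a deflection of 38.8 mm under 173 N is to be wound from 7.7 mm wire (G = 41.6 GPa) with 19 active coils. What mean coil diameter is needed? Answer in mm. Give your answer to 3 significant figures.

Required rate k = F/δ = 173/38.8 = 4.4588 N/mm
D = (Gd⁴/(8N_a·k))^(1/3) = (41.6×10³·7.7⁴/(8·19·4.4588))^(1/3)
  = (215774)^(1/3) = 59.9790 mm

60.0 mm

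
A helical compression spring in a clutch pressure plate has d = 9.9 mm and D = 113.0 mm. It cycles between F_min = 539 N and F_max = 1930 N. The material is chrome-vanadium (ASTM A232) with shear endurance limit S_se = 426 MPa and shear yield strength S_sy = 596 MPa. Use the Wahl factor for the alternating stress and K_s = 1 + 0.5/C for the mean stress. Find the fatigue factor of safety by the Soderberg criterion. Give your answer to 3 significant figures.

0.843

C = D/d = 113.0/9.9 = 11.4141; K_W = (4C−1)/(4C−4)+0.615/C = 1.1259; K_s = 1+0.5/C = 1.0438
F_a = (F_max−F_min)/2 = 695.5 N; F_m = (F_max+F_min)/2 = 1234.5 N
τ_a = K_W·8F_aD/(πd³) = 1.1259 × 206.26 = 232.23 MPa
τ_m = K_s·8F_mD/(πd³) = 1.0438 × 366.1 = 382.14 MPa
Soderberg: 1/n_f = τ_a/S_se + τ_m/S_sy = 232.23/426 + 382.14/596 = 0.54513 + 0.64118 = 1.1863
n_f = 1/1.1863 = 0.843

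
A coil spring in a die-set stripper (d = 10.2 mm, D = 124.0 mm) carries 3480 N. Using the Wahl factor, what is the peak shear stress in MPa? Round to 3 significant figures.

1160 MPa

Spring index C = D/d = 124.0/10.2 = 12.1569
K_W = (4C−1)/(4C−4) + 0.615/C = 47.627/44.627 + 0.0506 = 1.1178
τ₀ = 8FD/(πd³) = 8·3480·124.0/(π·10.2³) = 3.45216e+06/3333.9 = 1035.5 MPa
τ_max = K·τ₀ = 1.1178 × 1035.5 = 1157.5 MPa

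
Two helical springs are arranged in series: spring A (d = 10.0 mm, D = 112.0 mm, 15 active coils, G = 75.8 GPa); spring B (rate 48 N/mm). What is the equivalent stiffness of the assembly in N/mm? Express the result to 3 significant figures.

k_A = Gd⁴/(8D³N_a) = (75.8×10³)(10.0⁴)/(8·112.0³·15) = 4.4961 N/mm
Series: 1/k_eq = 1/4.4961 + 1/48 = 0.24325; k_eq = 4.111 N/mm

4.11 N/mm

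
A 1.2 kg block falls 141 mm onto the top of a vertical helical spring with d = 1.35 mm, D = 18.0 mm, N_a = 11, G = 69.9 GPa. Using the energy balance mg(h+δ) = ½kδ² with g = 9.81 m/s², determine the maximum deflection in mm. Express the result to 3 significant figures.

116 mm

k = Gd⁴/(8D³N_a) = (69.9×10³)(1.35⁴)/(8·18.0³·11) = 0.45239 N/mm
W = mg = 1.2 × 9.81 = 11.772 N
½kδ² − Wδ − Wh = 0 → δ = (W + √(W² + 2kWh))/k
δ = (11.772 + √(138.58 + 1501.8))/0.45239 = (11.772 + 40.502)/0.45239 = 115.55 mm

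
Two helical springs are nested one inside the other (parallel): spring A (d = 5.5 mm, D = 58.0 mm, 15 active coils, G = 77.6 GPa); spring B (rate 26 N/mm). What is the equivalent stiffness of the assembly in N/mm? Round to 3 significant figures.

29.0 N/mm

k_A = Gd⁴/(8D³N_a) = (77.6×10³)(5.5⁴)/(8·58.0³·15) = 3.0328 N/mm
Parallel: k_eq = 3.0328 + 26 = 29.033 N/mm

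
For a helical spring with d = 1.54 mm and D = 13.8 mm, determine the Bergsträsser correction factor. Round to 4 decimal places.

1.1522

C = D/d = 13.8/1.54 = 8.9610
K_B = (4C+2)/(4C−3) = 37.844/32.844 = 1.1522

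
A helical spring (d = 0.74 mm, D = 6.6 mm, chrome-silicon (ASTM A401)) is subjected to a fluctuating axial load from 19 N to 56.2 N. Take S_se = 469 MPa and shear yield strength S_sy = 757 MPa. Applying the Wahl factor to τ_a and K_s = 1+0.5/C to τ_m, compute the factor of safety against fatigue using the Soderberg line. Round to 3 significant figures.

0.245

C = D/d = 6.6/0.74 = 8.9189; K_W = (4C−1)/(4C−4)+0.615/C = 1.1637; K_s = 1+0.5/C = 1.0561
F_a = (F_max−F_min)/2 = 18.6 N; F_m = (F_max+F_min)/2 = 37.6 N
τ_a = K_W·8F_aD/(πd³) = 1.1637 × 771.44 = 897.7 MPa
τ_m = K_s·8F_mD/(πd³) = 1.0561 × 1559.5 = 1646.9 MPa
Soderberg: 1/n_f = τ_a/S_se + τ_m/S_sy = 897.7/469 + 1646.9/757 = 1.91407 + 2.17555 = 4.0896
n_f = 1/4.0896 = 0.2445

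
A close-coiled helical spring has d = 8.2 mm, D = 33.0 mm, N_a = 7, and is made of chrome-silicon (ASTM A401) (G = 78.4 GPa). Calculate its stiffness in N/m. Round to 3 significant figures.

k = Gd⁴/(8D³N_a) = (78.4×10³ × 8.2⁴) / (8 × 33.0³ × 7)
  = 3.54463e+08 / 2.01247e+06 = 176.13 N/mm = 1.7613e+05 N/m

176000 N/m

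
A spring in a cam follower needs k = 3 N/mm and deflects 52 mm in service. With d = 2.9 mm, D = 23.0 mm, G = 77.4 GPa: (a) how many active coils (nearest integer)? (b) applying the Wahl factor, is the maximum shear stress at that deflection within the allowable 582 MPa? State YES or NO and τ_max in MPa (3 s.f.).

(a) 19 coils; (b) YES, τ_max = 438 MPa

N_a = Gd⁴/(8D³k) = (77.4×10³)(2.9⁴)/(8·23.0³·3) = 18.75 → N_a = 19
Actual rate k = Gd⁴/(8D³·19) = 2.9601 N/mm
Working load F = kδ = 2.9601·52 = 153.93 N
C = 23.0/2.9 = 7.9310; K_W = (4C−1)/(4C−4)+0.615/C = 1.1858
τ_max = K_W·8FD/(πd³) = 1.1858·369.64 = 438.31 MPa
τ_max ≤ 582 MPa → acceptable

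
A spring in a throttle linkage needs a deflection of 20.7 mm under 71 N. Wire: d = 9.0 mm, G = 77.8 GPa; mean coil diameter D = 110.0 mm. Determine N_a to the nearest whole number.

Required rate k = F/δ = 71/20.7 = 3.43 N/mm
N_a = Gd⁴/(8D³k) = (77.8×10³ × 9.0⁴)/(8 × 110.0³ × 3.43)
    = 5.10446e+08 / 3.65221e+07 = 13.98 → 14 coils

14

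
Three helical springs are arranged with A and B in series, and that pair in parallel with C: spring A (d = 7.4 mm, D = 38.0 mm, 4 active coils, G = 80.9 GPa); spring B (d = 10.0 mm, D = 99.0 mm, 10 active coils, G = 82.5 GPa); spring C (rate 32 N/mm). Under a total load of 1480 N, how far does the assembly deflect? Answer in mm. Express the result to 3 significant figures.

35.3 mm

k_A = Gd⁴/(8D³N_a) = (80.9×10³)(7.4⁴)/(8·38.0³·4) = 138.16 N/mm
k_B = Gd⁴/(8D³N_a) = (82.5×10³)(10.0⁴)/(8·99.0³·10) = 10.628 N/mm
Springs A,B series: k_AB = 1/(1/138.16+1/10.628) = 9.869 N/mm; parallel with C: k_eq = 9.869+32 = 41.869 N/mm
δ = F/k_eq = 1480/41.869 = 35.348 mm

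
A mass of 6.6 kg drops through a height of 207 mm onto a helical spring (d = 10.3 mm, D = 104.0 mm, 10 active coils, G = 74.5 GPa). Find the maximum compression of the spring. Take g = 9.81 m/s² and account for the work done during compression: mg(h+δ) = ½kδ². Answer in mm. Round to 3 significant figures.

k = Gd⁴/(8D³N_a) = (74.5×10³)(10.3⁴)/(8·104.0³·10) = 9.3178 N/mm
W = mg = 6.6 × 9.81 = 64.746 N
½kδ² − Wδ − Wh = 0 → δ = (W + √(W² + 2kWh))/k
δ = (64.746 + √(4192 + 249763))/9.3178 = (64.746 + 503.94)/9.3178 = 61.032 mm

61.0 mm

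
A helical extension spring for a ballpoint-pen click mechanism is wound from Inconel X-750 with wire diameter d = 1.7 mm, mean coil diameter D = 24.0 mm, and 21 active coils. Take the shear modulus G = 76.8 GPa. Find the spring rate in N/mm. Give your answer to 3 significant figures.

k = Gd⁴/(8D³N_a) = (76.8×10³ × 1.7⁴) / (8 × 24.0³ × 21)
  = 641441 / 2.32243e+06 = 0.27619 N/mm

0.276 N/mm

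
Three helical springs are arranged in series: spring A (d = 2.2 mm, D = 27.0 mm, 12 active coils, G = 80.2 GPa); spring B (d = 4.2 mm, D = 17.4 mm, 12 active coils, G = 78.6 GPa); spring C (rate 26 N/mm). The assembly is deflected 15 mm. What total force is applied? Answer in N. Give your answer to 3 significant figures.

14.1 N

k_A = Gd⁴/(8D³N_a) = (80.2×10³)(2.2⁴)/(8·27.0³·12) = 0.99427 N/mm
k_B = Gd⁴/(8D³N_a) = (78.6×10³)(4.2⁴)/(8·17.4³·12) = 48.362 N/mm
Series: 1/k_eq = 1/0.99427 + 1/48.362 + 1/26 = 1.0649; k_eq = 0.93905 N/mm
F = k_eq·δ = 0.93905·15 = 14.086 N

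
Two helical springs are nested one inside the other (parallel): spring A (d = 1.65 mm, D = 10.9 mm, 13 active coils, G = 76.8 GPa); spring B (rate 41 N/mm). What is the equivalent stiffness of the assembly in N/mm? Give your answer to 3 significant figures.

k_A = Gd⁴/(8D³N_a) = (76.8×10³)(1.65⁴)/(8·10.9³·13) = 4.2265 N/mm
Parallel: k_eq = 4.2265 + 41 = 45.227 N/mm

45.2 N/mm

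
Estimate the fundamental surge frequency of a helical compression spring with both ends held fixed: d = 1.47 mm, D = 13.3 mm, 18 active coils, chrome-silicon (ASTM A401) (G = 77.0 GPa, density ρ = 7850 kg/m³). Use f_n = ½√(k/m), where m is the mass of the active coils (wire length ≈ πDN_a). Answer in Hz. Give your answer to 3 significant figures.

163 Hz

k = Gd⁴/(8D³N_a) = (77.0×10³)(1.47⁴)/(8·13.3³·18) = 1.0613 N/mm = 1061.3 N/m
Wire length L = πDN_a = π·13.3·18 = 752.1 mm
m = ρ·(πd²/4)·L = 7850 × 1.6972×10⁻⁶ m² × 0.7521 m = 0.01002 kg
f_n = ½√(k/m) = 0.5·√(1061.3/0.01002) = 0.5·√(1.0592e+05) = 162.73 Hz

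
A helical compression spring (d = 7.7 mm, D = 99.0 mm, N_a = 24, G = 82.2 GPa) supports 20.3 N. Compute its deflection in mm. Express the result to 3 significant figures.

13.1 mm

k = Gd⁴/(8D³N_a) = (82.2×10³)(7.7⁴)/(8·99.0³·24) = 1.5511 N/mm
δ = F/k = 20.3 / 1.5511 = 13.088 mm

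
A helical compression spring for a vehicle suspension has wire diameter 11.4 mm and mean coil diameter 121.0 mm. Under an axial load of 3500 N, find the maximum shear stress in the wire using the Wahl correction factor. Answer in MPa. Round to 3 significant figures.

Spring index C = D/d = 121.0/11.4 = 10.6140
K_W = (4C−1)/(4C−4) + 0.615/C = 41.456/38.456 + 0.0579 = 1.1360
τ₀ = 8FD/(πd³) = 8·3500·121.0/(π·11.4³) = 3.388e+06/4654.4 = 727.91 MPa
τ_max = K·τ₀ = 1.1360 × 727.91 = 826.87 MPa

827 MPa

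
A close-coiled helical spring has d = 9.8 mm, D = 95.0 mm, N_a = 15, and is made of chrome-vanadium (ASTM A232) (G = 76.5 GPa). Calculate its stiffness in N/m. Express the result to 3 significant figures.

6860 N/m

k = Gd⁴/(8D³N_a) = (76.5×10³ × 9.8⁴) / (8 × 95.0³ × 15)
  = 7.05612e+08 / 1.02885e+08 = 6.8583 N/mm = 6858.3 N/m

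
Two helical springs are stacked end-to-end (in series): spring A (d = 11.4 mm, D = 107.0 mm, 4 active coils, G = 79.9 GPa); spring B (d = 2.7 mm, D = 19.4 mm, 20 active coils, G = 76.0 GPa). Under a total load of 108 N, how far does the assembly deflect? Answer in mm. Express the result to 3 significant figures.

k_A = Gd⁴/(8D³N_a) = (79.9×10³)(11.4⁴)/(8·107.0³·4) = 34.424 N/mm
k_B = Gd⁴/(8D³N_a) = (76.0×10³)(2.7⁴)/(8·19.4³·20) = 3.4574 N/mm
Series: 1/k_eq = 1/34.424 + 1/3.4574 = 0.31829; k_eq = 3.1418 N/mm
δ = F/k_eq = 108/3.1418 = 34.375 mm

34.4 mm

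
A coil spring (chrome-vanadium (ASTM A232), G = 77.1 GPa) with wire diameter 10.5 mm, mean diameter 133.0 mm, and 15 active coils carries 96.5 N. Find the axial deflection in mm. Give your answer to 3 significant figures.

k = Gd⁴/(8D³N_a) = (77.1×10³)(10.5⁴)/(8·133.0³·15) = 3.3195 N/mm
δ = F/k = 96.5 / 3.3195 = 29.07 mm

29.1 mm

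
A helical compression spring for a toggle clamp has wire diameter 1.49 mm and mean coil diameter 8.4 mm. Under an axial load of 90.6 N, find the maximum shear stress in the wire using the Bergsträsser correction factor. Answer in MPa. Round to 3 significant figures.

Spring index C = D/d = 8.4/1.49 = 5.6376
K_B = (4C+2)/(4C−3) = 24.550/19.550 = 1.2558
τ₀ = 8FD/(πd³) = 8·90.6·8.4/(π·1.49³) = 6088.32/10.392 = 585.85 MPa
τ_max = K·τ₀ = 1.2558 × 585.85 = 735.69 MPa

736 MPa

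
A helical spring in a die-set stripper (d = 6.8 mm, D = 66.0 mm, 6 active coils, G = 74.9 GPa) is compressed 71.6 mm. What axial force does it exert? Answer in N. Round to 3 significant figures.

831 N

k = Gd⁴/(8D³N_a) = (74.9×10³)(6.8⁴)/(8·66.0³·6) = 11.605 N/mm
F = k·δ = 11.605 × 71.6 = 830.92 N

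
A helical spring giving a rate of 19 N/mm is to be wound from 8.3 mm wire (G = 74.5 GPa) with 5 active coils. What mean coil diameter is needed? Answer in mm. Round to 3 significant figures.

77.5 mm

D = (Gd⁴/(8N_a·k))^(1/3) = (74.5×10³·8.3⁴/(8·5·19))^(1/3)
  = (465216)^(1/3) = 77.4851 mm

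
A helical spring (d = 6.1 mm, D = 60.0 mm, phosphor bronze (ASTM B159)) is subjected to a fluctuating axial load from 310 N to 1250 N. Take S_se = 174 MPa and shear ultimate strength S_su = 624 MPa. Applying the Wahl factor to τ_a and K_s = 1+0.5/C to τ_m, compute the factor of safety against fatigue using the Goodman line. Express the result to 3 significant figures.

C = D/d = 60.0/6.1 = 9.8361; K_W = (4C−1)/(4C−4)+0.615/C = 1.1474; K_s = 1+0.5/C = 1.0508
F_a = (F_max−F_min)/2 = 470 N; F_m = (F_max+F_min)/2 = 780 N
τ_a = K_W·8F_aD/(πd³) = 1.1474 × 316.37 = 363.01 MPa
τ_m = K_s·8F_mD/(πd³) = 1.0508 × 525.04 = 551.73 MPa
Goodman: 1/n_f = τ_a/S_se + τ_m/S_su = 363.01/174 + 551.73/624 = 2.08625 + 0.88419 = 2.9704
n_f = 1/2.9704 = 0.3367

0.337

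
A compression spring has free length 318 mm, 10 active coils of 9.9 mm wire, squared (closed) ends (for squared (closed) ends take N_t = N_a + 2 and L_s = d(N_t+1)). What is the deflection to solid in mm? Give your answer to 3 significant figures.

N_t = 12; L_s = 9.9·13 = 128.7 mm
δ_solid = L₀ − L_s = 318 − 128.7 = 189.3 mm

189 mm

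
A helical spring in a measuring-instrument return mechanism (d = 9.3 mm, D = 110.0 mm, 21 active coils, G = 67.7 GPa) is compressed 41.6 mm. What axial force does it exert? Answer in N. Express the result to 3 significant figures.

k = Gd⁴/(8D³N_a) = (67.7×10³)(9.3⁴)/(8·110.0³·21) = 2.2648 N/mm
F = k·δ = 2.2648 × 41.6 = 94.216 N

94.2 N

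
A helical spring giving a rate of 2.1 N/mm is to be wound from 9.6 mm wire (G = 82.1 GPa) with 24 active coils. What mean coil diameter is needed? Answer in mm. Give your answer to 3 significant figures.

D = (Gd⁴/(8N_a·k))^(1/3) = (82.1×10³·9.6⁴/(8·24·2.1))^(1/3)
  = (1.72945e+06)^(1/3) = 120.0335 mm

120 mm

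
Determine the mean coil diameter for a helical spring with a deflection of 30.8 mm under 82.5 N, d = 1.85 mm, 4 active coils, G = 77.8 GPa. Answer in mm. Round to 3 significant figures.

Required rate k = F/δ = 82.5/30.8 = 2.6786 N/mm
D = (Gd⁴/(8N_a·k))^(1/3) = (77.8×10³·1.85⁴/(8·4·2.6786))^(1/3)
  = (10632)^(1/3) = 21.9889 mm

22.0 mm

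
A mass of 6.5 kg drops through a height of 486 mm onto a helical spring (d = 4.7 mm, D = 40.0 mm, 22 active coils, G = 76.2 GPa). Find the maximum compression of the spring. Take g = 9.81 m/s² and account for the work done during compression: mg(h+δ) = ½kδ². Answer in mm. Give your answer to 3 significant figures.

k = Gd⁴/(8D³N_a) = (76.2×10³)(4.7⁴)/(8·40.0³·22) = 3.3011 N/mm
W = mg = 6.5 × 9.81 = 63.765 N
½kδ² − Wδ − Wh = 0 → δ = (W + √(W² + 2kWh))/k
δ = (63.765 + √(4066 + 204598))/3.3011 = (63.765 + 456.8)/3.3011 = 157.7 mm

158 mm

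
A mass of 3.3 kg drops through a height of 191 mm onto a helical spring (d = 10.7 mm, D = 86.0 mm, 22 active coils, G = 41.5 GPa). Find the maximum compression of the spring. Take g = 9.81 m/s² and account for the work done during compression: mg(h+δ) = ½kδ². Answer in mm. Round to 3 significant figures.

k = Gd⁴/(8D³N_a) = (41.5×10³)(10.7⁴)/(8·86.0³·22) = 4.8593 N/mm
W = mg = 3.3 × 9.81 = 32.373 N
½kδ² − Wδ − Wh = 0 → δ = (W + √(W² + 2kWh))/k
δ = (32.373 + √(1048 + 60092.7))/4.8593 = (32.373 + 247.27)/4.8593 = 57.547 mm

57.5 mm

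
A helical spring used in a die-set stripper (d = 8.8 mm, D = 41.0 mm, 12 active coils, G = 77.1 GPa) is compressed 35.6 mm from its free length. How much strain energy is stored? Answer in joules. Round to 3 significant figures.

44.3 J

k = Gd⁴/(8D³N_a) = (77.1×10³)(8.8⁴)/(8·41.0³·12) = 69.882 N/mm
U = ½kδ² = 0.5 × 69.882 × 35.6² = 44283 N·mm = 44.283 J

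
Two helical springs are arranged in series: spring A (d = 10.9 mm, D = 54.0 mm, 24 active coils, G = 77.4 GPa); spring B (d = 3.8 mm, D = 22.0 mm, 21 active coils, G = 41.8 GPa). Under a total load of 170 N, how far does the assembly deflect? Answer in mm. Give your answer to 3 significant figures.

k_A = Gd⁴/(8D³N_a) = (77.4×10³)(10.9⁴)/(8·54.0³·24) = 36.138 N/mm
k_B = Gd⁴/(8D³N_a) = (41.8×10³)(3.8⁴)/(8·22.0³·21) = 4.8723 N/mm
Series: 1/k_eq = 1/36.138 + 1/4.8723 = 0.23291; k_eq = 4.2934 N/mm
δ = F/k_eq = 170/4.2934 = 39.595 mm

39.6 mm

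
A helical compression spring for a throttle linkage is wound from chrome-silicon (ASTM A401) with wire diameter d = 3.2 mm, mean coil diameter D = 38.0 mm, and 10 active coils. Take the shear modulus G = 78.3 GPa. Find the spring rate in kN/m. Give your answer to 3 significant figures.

1.87 kN/m

k = Gd⁴/(8D³N_a) = (78.3×10³ × 3.2⁴) / (8 × 38.0³ × 10)
  = 8.21035e+06 / 4.38976e+06 = 1.8703 N/mm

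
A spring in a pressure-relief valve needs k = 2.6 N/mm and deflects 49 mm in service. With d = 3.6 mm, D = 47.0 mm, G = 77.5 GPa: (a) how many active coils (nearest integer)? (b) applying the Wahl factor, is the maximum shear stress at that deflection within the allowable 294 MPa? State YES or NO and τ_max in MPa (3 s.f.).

N_a = Gd⁴/(8D³k) = (77.5×10³)(3.6⁴)/(8·47.0³·2.6) = 6.028 → N_a = 6
Actual rate k = Gd⁴/(8D³·6) = 2.612 N/mm
Working load F = kδ = 2.612·49 = 127.99 N
C = 47.0/3.6 = 13.0556; K_W = (4C−1)/(4C−4)+0.615/C = 1.1093
τ_max = K_W·8FD/(πd³) = 1.1093·328.32 = 364.22 MPa
τ_max > 294 MPa → exceeds allowable

(a) 6 coils; (b) NO, τ_max = 364 MPa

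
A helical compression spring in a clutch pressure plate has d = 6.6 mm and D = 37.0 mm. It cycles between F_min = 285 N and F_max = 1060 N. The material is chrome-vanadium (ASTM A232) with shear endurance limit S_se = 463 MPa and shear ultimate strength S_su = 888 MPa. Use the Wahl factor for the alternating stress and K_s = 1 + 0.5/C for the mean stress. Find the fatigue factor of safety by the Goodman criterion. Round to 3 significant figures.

1.61

C = D/d = 37.0/6.6 = 5.6061; K_W = (4C−1)/(4C−4)+0.615/C = 1.2725; K_s = 1+0.5/C = 1.0892
F_a = (F_max−F_min)/2 = 387.5 N; F_m = (F_max+F_min)/2 = 672.5 N
τ_a = K_W·8F_aD/(πd³) = 1.2725 × 126.99 = 161.6 MPa
τ_m = K_s·8F_mD/(πd³) = 1.0892 × 220.4 = 240.05 MPa
Goodman: 1/n_f = τ_a/S_se + τ_m/S_su = 161.6/463 + 240.05/888 = 0.34904 + 0.27033 = 0.61936
n_f = 1/0.61936 = 1.615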